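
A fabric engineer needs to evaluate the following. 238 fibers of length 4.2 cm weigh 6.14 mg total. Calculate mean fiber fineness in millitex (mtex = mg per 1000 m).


Formula: fineness (mtex) = mass (mg) / total length (km) = (mass_mg / total_length_m) * 1000
Step 1: Convert fiber length: 4.2 cm = 0.042 m
Step 2: Total fiber length = 238 * 0.042 = 9.996 m
Step 3: Linear density = 6.14 mg / 9.996 m = 0.6142 mg/m
Step 4: fineness = 0.6142 * 1000 = 614.2 mtex

614.2 mtex


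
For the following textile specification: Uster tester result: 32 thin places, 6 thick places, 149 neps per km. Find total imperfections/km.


Formula: Total = thin places + thick places + neps
Total = 32 + 6 + 149
Total = 187 imperfections/km

187 imperfections/km


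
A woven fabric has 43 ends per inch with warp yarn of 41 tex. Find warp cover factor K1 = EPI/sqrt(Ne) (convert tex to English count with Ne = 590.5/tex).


Formula: K1 = EPI / sqrt(Ne), with Ne = 590.5 / tex_warp
Step 1: Ne = 590.5 / 41 = 14.402
Step 2: sqrt(Ne) = sqrt(14.402) = 3.795
Step 3: K1 = 43 / 3.795 = 11.3

11.3


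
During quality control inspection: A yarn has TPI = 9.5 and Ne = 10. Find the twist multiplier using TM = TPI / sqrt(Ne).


Formula: TM = TPI / sqrt(Ne)
Step 1: sqrt(Ne) = sqrt(10) = 3.1623
Step 2: TM = 9.5 / 3.1623 = 3.00

3.00 TM


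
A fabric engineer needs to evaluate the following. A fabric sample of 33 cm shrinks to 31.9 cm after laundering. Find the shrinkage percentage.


Formula: Shrinkage% = ((L_before - L_after) / L_before) * 100
Step 1: Shrinkage = 33 - 31.9 = 1.1 cm
Step 2: Shrinkage% = (1.1 / 33) * 100
Step 3: Shrinkage% = 0.033333 * 100 = 3.3333% ≈ 3.3%

3.3%


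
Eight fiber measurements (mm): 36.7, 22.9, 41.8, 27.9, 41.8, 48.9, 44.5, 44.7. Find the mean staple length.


Formula: Mean = sum of lengths / count
Sum = 36.7 + 22.9 + 41.8 + 27.9 + 41.8 + 48.9 + 44.5 + 44.7
Sum = 309.2 mm
Mean = 309.2 / 8 = 38.65 mm

38.65 mm


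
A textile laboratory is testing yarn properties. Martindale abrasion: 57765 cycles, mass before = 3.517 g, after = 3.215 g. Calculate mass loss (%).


Formula: Mass loss% = ((m_before - m_after) / m_before) * 100
Step 1: Mass loss = 3.517 - 3.215 = 0.302 g
Step 2: Ratio = 0.302 / 3.517 = 0.0858686
Step 3: Mass loss% = 0.0858686 * 100 = 8.58686% ≈ 8.59%

8.59%


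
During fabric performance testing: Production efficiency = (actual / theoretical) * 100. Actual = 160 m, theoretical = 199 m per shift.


Formula: Efficiency% = (Actual output / Theoretical output) * 100
Efficiency% = (160 / 199) * 100
Efficiency% = 0.80402 * 100 = 80.402% ≈ 80.4%

80.4%


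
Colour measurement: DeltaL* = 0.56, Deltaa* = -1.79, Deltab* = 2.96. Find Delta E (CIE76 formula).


Formula: Delta E = sqrt(dL*^2 + da*^2 + db*^2)
Step 1: dL*^2 = 0.56^2 = 0.3136
Step 2: da*^2 = (-1.79)^2 = 3.2041
Step 3: db*^2 = 2.96^2 = 8.7616
Step 4: Sum = 0.3136 + 3.2041 + 8.7616 = 12.2793
Step 5: Delta E = sqrt(12.2793) = 3.5

3.5 Delta E


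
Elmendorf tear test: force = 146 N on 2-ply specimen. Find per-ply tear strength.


Formula: Per-ply strength = Total force / Number of plies
Per-ply = 146 N / 2
Per-ply = 73 N

73 N


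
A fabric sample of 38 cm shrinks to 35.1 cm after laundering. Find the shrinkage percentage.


Formula: Shrinkage% = ((L_before - L_after) / L_before) * 100
Step 1: Shrinkage = 38 - 35.1 = 2.9 cm
Step 2: Shrinkage% = (2.9 / 38) * 100
Step 3: Shrinkage% = 0.076316 * 100 = 7.6316% ≈ 7.6%

7.6%


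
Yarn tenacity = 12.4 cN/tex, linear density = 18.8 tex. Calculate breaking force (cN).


Formula: Breaking force = Tenacity * Linear density
F = 12.4 cN/tex * 18.8 tex
F = 233.12 cN

233.12 cN


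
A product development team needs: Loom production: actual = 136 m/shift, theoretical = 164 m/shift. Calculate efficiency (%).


Formula: Efficiency% = (Actual output / Theoretical output) * 100
Efficiency% = (136 / 164) * 100
Efficiency% = 0.829268 * 100 = 82.9268% ≈ 82.9%

82.9%


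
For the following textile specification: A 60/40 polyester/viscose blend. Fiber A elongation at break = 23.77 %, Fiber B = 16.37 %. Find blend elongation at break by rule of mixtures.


Formula: Blend property = (fraction_A * property_A) + (fraction_B * property_B)
Step 1: Contribution A = 60/100 * 23.77 % = 14.262 %
Step 2: Contribution B = 40/100 * 16.37 % = 6.548 %
Step 3: Blend elongation at break = 14.262 + 6.548 = 20.81 %

20.81 %


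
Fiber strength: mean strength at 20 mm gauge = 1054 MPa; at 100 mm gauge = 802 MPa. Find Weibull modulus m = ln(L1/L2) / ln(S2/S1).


Formula: m = ln(L1/L2) / ln(S2/S1)
Step 1: ln(L1/L2) = ln(20/100) = -1.60944
Step 2: S2/S1 = 802/1054 = 0.76091
Step 3: ln(S2/S1) = ln(0.76091) = -0.27324
Step 4: m = -1.60944 / -0.27324 = 5.89

5.89 (Weibull m)


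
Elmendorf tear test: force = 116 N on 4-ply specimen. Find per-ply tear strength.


Formula: Per-ply strength = Total force / Number of plies
Per-ply = 116 N / 4
Per-ply = 29 N

29 N


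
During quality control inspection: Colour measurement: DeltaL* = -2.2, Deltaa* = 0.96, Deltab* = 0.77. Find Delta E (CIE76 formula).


Formula: Delta E = sqrt(dL*^2 + da*^2 + db*^2)
Step 1: dL*^2 = (-2.2)^2 = 4.84
Step 2: da*^2 = 0.96^2 = 0.9216
Step 3: db*^2 = 0.77^2 = 0.5929
Step 4: Sum = 4.84 + 0.9216 + 0.5929 = 6.3545
Step 5: Delta E = sqrt(6.3545) = 2.52

2.52 Delta E


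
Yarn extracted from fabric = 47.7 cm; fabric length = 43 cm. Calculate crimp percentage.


Formula: Crimp% = ((L_yarn - L_fabric) / L_fabric) * 100
Step 1: Extension = 47.7 - 43 = 4.7 cm
Step 2: Crimp% = (4.7 / 43) * 100
Step 3: Crimp% = 0.109302 * 100 = 10.9302% ≈ 10.9%

10.9%


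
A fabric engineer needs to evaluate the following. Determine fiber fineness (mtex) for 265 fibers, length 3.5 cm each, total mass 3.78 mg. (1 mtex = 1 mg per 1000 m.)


Formula: fineness (mtex) = mass (mg) / total length (km) = (mass_mg / total_length_m) * 1000
Step 1: Convert fiber length: 3.5 cm = 0.035 m
Step 2: Total fiber length = 265 * 0.035 = 9.275 m
Step 3: Linear density = 3.78 mg / 9.275 m = 0.4075 mg/m
Step 4: fineness = 0.4075 * 1000 = 407.5 mtex

407.5 mtex


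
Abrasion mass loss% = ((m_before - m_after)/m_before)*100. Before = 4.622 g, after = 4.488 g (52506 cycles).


Formula: Mass loss% = ((m_before - m_after) / m_before) * 100
Step 1: Mass loss = 4.622 - 4.488 = 0.134 g
Step 2: Ratio = 0.134 / 4.622 = 0.0289918
Step 3: Mass loss% = 0.0289918 * 100 = 2.89918% ≈ 2.90%

2.90%


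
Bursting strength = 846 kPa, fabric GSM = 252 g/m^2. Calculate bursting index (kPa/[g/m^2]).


Formula: Bursting Index = Bursting Strength / Fabric GSM
BI = 846 kPa / 252 g/m^2
BI = 3.357 kPa/(g/m^2)

3.357 kPa/(g/m^2)


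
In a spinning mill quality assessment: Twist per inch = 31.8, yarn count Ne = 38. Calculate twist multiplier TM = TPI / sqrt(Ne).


Formula: TM = TPI / sqrt(Ne)
Step 1: sqrt(Ne) = sqrt(38) = 6.1644
Step 2: TM = 31.8 / 6.1644 = 5.16

5.16 TM


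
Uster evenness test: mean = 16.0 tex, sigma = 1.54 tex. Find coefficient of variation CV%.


Formula: CV% = (standard deviation / mean) * 100
Step 1: Ratio = 1.54 / 16.0 = 0.09625
Step 2: CV% = 0.09625 * 100 = 9.625% ≈ 9.6%

9.6%


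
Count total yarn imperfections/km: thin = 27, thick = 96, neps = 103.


Formula: Total = thin places + thick places + neps
Total = 27 + 96 + 103
Total = 226 imperfections/km

226 imperfections/km


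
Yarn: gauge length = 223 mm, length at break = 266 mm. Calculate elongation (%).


Formula: Elongation (%) = ((L_break - L0) / L0) * 100
Step 1: Extension = 266 - 223 = 43 mm
Step 2: Elongation = (43 / 223) * 100
Step 3: Elongation = 0.192825 * 100 = 19.2825% ≈ 19.3%

19.3%


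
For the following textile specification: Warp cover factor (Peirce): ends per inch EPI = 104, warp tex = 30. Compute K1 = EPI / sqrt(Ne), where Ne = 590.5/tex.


Formula: K1 = EPI / sqrt(Ne), with Ne = 590.5 / tex_warp
Step 1: Ne = 590.5 / 30 = 19.683
Step 2: sqrt(Ne) = sqrt(19.683) = 4.4366
Step 3: K1 = 104 / 4.4366 = 23.4

23.4


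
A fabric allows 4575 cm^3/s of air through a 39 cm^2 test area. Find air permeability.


Formula: Air Permeability = Airflow / Test Area
AP = 4575 cm^3/s / 39 cm^2
AP = 117.3 cm^3/s/cm^2

117.3 cm^3/s/cm^2


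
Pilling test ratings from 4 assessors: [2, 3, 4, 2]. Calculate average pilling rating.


Formula: Mean = sum / count
Sum = 2 + 3 + 4 + 2 = 11
Mean = 11 / 4 = 2.8

2.8


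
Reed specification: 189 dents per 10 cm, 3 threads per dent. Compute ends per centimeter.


Formula: EPC = (dents per 10 cm * ends per dent) / 10
Step 1: Total ends per 10 cm = 189 * 3 = 567
Step 2: EPC = 567 / 10 = 56.7 ends/cm

56.7 ends/cm


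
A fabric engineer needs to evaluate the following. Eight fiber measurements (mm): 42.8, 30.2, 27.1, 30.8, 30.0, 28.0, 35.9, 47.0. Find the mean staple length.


Formula: Mean = sum of lengths / count
Sum = 42.8 + 30.2 + 27.1 + 30.8 + 30.0 + 28.0 + 35.9 + 47.0
Sum = 271.8 mm
Mean = 271.8 / 8 = 33.98 mm

33.98 mm


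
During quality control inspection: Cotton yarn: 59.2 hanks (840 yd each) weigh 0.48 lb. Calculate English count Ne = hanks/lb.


Formula: Ne = hanks / mass_lb
Substituting: Ne = 59.2 / 0.48
Ne = 123.3

123.3 Ne


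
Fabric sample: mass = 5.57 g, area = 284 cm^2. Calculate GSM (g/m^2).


Formula: GSM = mass_g / area_m2
Step 1: Convert area: 284 cm^2 = 284 / 10000 = 0.0284 m^2
Step 2: GSM = 5.57 g / 0.0284 m^2 = 196.1 g/m^2

196.1 g/m^2


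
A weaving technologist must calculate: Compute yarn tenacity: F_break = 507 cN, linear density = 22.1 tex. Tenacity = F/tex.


Formula: Tenacity = Breaking force / Linear density
Tenacity = 507 cN / 22.1 tex
Tenacity = 22.94 cN/tex

22.94 cN/tex


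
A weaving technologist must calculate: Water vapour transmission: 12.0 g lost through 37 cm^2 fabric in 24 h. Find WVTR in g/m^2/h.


Formula: WVTR = mass_loss / (area * time)
Step 1: Convert area: 37 cm^2 = 0.0037 m^2
Step 2: WVTR = 12.0 g / (0.0037 m^2 * 24 h)
Step 3: WVTR = 12.0 / 0.0888 = 135.1 g/m^2/h

135.1 g/m^2/h


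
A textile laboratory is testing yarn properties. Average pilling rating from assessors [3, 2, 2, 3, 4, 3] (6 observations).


Formula: Mean = sum / count
Sum = 3 + 2 + 2 + 3 + 4 + 3 = 17
Mean = 17 / 6 = 2.8

2.8


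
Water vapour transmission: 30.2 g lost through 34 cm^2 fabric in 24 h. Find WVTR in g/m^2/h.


Formula: WVTR = mass_loss / (area * time)
Step 1: Convert area: 34 cm^2 = 0.0034 m^2
Step 2: WVTR = 30.2 g / (0.0034 m^2 * 24 h)
Step 3: WVTR = 30.2 / 0.0816 = 370.1 g/m^2/h

370.1 g/m^2/h


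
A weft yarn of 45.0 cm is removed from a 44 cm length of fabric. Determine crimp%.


Formula: Crimp% = ((L_yarn - L_fabric) / L_fabric) * 100
Step 1: Extension = 45.0 - 44 = 1.0 cm
Step 2: Crimp% = (1.0 / 44) * 100
Step 3: Crimp% = 0.022727 * 100 = 2.2727% ≈ 2.3%

2.3%


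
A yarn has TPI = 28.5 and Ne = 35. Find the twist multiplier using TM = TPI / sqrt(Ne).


Formula: TM = TPI / sqrt(Ne)
Step 1: sqrt(Ne) = sqrt(35) = 5.9161
Step 2: TM = 28.5 / 5.9161 = 4.82

4.82 TM


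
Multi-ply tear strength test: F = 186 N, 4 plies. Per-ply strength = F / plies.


Formula: Per-ply strength = Total force / Number of plies
Per-ply = 186 N / 4
Per-ply = 46.5 N

46.5 N


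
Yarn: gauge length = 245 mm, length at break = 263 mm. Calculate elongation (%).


Formula: Elongation (%) = ((L_break - L0) / L0) * 100
Step 1: Extension = 263 - 245 = 18 mm
Step 2: Elongation = (18 / 245) * 100
Step 3: Elongation = 0.073469 * 100 = 7.3469% ≈ 7.3%

7.3%


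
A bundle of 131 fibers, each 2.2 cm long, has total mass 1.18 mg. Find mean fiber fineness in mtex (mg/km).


Formula: fineness (mtex) = mass (mg) / total length (km) = (mass_mg / total_length_m) * 1000
Step 1: Convert fiber length: 2.2 cm = 0.022 m
Step 2: Total fiber length = 131 * 0.022 = 2.882 m
Step 3: Linear density = 1.18 mg / 2.882 m = 0.4094 mg/m
Step 4: fineness = 0.4094 * 1000 = 409.4 mtex

409.4 mtex


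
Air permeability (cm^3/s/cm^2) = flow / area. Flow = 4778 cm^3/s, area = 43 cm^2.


Formula: Air Permeability = Airflow / Test Area
AP = 4778 cm^3/s / 43 cm^2
AP = 111.1 cm^3/s/cm^2

111.1 cm^3/s/cm^2


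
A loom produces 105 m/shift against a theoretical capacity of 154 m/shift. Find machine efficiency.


Formula: Efficiency% = (Actual output / Theoretical output) * 100
Efficiency% = (105 / 154) * 100
Efficiency% = 0.681818 * 100 = 68.1818% ≈ 68.2%

68.2%


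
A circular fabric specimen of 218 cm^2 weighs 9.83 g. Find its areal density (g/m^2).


Formula: GSM = mass_g / area_m2
Step 1: Convert area: 218 cm^2 = 218 / 10000 = 0.0218 m^2
Step 2: GSM = 9.83 g / 0.0218 m^2 = 450.9 g/m^2

450.9 g/m^2


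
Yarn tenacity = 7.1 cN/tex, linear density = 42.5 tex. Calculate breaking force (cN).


Formula: Breaking force = Tenacity * Linear density
F = 7.1 cN/tex * 42.5 tex
F = 301.75 cN

301.75 cN


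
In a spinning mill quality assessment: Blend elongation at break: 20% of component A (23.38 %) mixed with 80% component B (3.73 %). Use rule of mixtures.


Formula: Blend property = (fraction_A * property_A) + (fraction_B * property_B)
Step 1: Contribution A = 20/100 * 23.38 % = 4.676 %
Step 2: Contribution B = 80/100 * 3.73 % = 2.984 %
Step 3: Blend elongation at break = 4.676 + 2.984 = 7.66 %

7.66 %


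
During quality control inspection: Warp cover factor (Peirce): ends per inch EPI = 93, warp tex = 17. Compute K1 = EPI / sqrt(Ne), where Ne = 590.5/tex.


Formula: K1 = EPI / sqrt(Ne), with Ne = 590.5 / tex_warp
Step 1: Ne = 590.5 / 17 = 34.735
Step 2: sqrt(Ne) = sqrt(34.735) = 5.8936
Step 3: K1 = 93 / 5.8936 = 15.8

15.8


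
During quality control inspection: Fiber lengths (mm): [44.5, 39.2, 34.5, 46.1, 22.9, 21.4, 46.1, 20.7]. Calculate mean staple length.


Formula: Mean = sum of lengths / count
Sum = 44.5 + 39.2 + 34.5 + 46.1 + 22.9 + 21.4 + 46.1 + 20.7
Sum = 275.4 mm
Mean = 275.4 / 8 = 34.43 mm

34.43 mm


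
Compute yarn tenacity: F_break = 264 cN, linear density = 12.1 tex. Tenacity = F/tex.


Formula: Tenacity = Breaking force / Linear density
Tenacity = 264 cN / 12.1 tex
Tenacity = 21.82 cN/tex

21.82 cN/tex


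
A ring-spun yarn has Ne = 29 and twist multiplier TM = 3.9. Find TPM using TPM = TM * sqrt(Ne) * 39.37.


Formula: TPM = TM * sqrt(Ne) * 39.37
Step 1: sqrt(Ne) = sqrt(29) = 5.3852
Step 2: TM * sqrt(Ne) = 3.9 * 5.3852 = 21.0023
Step 3: TPM = 21.0023 * 39.37 = 827 twists/m

827 twists/m


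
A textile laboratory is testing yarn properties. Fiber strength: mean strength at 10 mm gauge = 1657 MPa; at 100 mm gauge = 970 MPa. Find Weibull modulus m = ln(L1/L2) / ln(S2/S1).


Formula: m = ln(L1/L2) / ln(S2/S1)
Step 1: ln(L1/L2) = ln(10/100) = -2.30259
Step 2: S2/S1 = 970/1657 = 0.5854
Step 3: ln(S2/S1) = ln(0.5854) = -0.53546
Step 4: m = -2.30259 / -0.53546 = 4.30

4.30 (Weibull m)


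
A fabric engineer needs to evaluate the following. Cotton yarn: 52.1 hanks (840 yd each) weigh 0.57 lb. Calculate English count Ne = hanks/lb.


Formula: Ne = hanks / mass_lb
Substituting: Ne = 52.1 / 0.57
Ne = 91.4

91.4 Ne


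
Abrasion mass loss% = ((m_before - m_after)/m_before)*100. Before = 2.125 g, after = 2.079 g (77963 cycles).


Formula: Mass loss% = ((m_before - m_after) / m_before) * 100
Step 1: Mass loss = 2.125 - 2.079 = 0.046 g
Step 2: Ratio = 0.046 / 2.125 = 0.0216471
Step 3: Mass loss% = 0.0216471 * 100 = 2.16471% ≈ 2.16%

2.16%


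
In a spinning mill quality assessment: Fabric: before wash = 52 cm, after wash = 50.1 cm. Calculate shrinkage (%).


Formula: Shrinkage% = ((L_before - L_after) / L_before) * 100
Step 1: Shrinkage = 52 - 50.1 = 1.9 cm
Step 2: Shrinkage% = (1.9 / 52) * 100
Step 3: Shrinkage% = 0.036538 * 100 = 3.6538% ≈ 3.7%

3.7%


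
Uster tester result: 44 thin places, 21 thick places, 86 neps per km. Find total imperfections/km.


Formula: Total = thin places + thick places + neps
Total = 44 + 21 + 86
Total = 151 imperfections/km

151 imperfections/km


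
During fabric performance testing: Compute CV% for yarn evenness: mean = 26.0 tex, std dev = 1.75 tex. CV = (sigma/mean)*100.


Formula: CV% = (standard deviation / mean) * 100
Step 1: Ratio = 1.75 / 26.0 = 0.067308
Step 2: CV% = 0.067308 * 100 = 6.7308% ≈ 6.7%

6.7%


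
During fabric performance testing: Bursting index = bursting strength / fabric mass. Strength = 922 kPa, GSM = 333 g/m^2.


Formula: Bursting Index = Bursting Strength / Fabric GSM
BI = 922 kPa / 333 g/m^2
BI = 2.769 kPa/(g/m^2)

2.769 kPa/(g/m^2)


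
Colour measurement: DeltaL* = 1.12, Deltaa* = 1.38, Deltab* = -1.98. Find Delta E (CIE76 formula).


Formula: Delta E = sqrt(dL*^2 + da*^2 + db*^2)
Step 1: dL*^2 = 1.12^2 = 1.2544
Step 2: da*^2 = 1.38^2 = 1.9044
Step 3: db*^2 = (-1.98)^2 = 3.9204
Step 4: Sum = 1.2544 + 1.9044 + 3.9204 = 7.0792
Step 5: Delta E = sqrt(7.0792) = 2.66

2.66 Delta E


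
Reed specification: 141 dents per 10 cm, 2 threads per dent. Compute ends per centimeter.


Formula: EPC = (dents per 10 cm * ends per dent) / 10
Step 1: Total ends per 10 cm = 141 * 2 = 282
Step 2: EPC = 282 / 10 = 28.2 ends/cm

28.2 ends/cm


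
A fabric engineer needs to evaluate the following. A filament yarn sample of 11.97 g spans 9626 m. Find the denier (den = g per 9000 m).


Formula: den = (mass_g / length_m) * 9000
Substituting: den = (11.97 / 9626) * 9000
Intermediate: 11.97 / 9626 = 0.00124351 g/m
den = 0.00124351 * 9000 = 11.2 denier

11.2 denier


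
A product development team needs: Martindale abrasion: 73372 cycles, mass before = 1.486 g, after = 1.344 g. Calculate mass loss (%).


Formula: Mass loss% = ((m_before - m_after) / m_before) * 100
Step 1: Mass loss = 1.486 - 1.344 = 0.142 g
Step 2: Ratio = 0.142 / 1.486 = 0.0955585
Step 3: Mass loss% = 0.0955585 * 100 = 9.55585% ≈ 9.56%

9.56%


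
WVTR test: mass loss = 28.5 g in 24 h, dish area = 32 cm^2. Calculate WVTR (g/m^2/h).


Formula: WVTR = mass_loss / (area * time)
Step 1: Convert area: 32 cm^2 = 0.0032 m^2
Step 2: WVTR = 28.5 g / (0.0032 m^2 * 24 h)
Step 3: WVTR = 28.5 / 0.0768 = 371.1 g/m^2/h

371.1 g/m^2/h


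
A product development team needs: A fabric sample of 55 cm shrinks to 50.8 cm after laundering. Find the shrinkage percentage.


Formula: Shrinkage% = ((L_before - L_after) / L_before) * 100
Step 1: Shrinkage = 55 - 50.8 = 4.2 cm
Step 2: Shrinkage% = (4.2 / 55) * 100
Step 3: Shrinkage% = 0.076364 * 100 = 7.6364% ≈ 7.6%

7.6%


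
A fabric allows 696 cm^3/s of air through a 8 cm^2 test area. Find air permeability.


Formula: Air Permeability = Airflow / Test Area
AP = 696 cm^3/s / 8 cm^2
AP = 87.0 cm^3/s/cm^2

87.0 cm^3/s/cm^2


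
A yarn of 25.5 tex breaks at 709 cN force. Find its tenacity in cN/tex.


Formula: Tenacity = Breaking force / Linear density
Tenacity = 709 cN / 25.5 tex
Tenacity = 27.80 cN/tex

27.80 cN/tex


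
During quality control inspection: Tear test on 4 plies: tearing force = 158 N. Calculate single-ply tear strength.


Formula: Per-ply strength = Total force / Number of plies
Per-ply = 158 N / 4
Per-ply = 39.5 N

39.5 N


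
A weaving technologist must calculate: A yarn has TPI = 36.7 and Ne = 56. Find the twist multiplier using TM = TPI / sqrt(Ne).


Formula: TM = TPI / sqrt(Ne)
Step 1: sqrt(Ne) = sqrt(56) = 7.4833
Step 2: TM = 36.7 / 7.4833 = 4.90

4.90 TM


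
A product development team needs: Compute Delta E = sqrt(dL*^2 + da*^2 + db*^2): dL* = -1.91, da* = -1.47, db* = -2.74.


Formula: Delta E = sqrt(dL*^2 + da*^2 + db*^2)
Step 1: dL*^2 = (-1.91)^2 = 3.6481
Step 2: da*^2 = (-1.47)^2 = 2.1609
Step 3: db*^2 = (-2.74)^2 = 7.5076
Step 4: Sum = 3.6481 + 2.1609 + 7.5076 = 13.3166
Step 5: Delta E = sqrt(13.3166) = 3.65

3.65 Delta E


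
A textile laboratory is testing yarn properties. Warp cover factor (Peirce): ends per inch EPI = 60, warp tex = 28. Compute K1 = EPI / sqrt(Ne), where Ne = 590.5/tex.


Formula: K1 = EPI / sqrt(Ne), with Ne = 590.5 / tex_warp
Step 1: Ne = 590.5 / 28 = 21.089
Step 2: sqrt(Ne) = sqrt(21.089) = 4.5923
Step 3: K1 = 60 / 4.5923 = 13.1

13.1


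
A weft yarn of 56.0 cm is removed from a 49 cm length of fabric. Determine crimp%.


Formula: Crimp% = ((L_yarn - L_fabric) / L_fabric) * 100
Step 1: Extension = 56.0 - 49 = 7.0 cm
Step 2: Crimp% = (7.0 / 49) * 100
Step 3: Crimp% = 0.142857 * 100 = 14.2857% ≈ 14.3%

14.3%


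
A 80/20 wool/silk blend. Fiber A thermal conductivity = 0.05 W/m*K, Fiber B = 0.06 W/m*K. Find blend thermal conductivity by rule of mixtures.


Formula: Blend property = (fraction_A * property_A) + (fraction_B * property_B)
Step 1: Contribution A = 80/100 * 0.05 W/m*K = 0.04 W/m*K
Step 2: Contribution B = 20/100 * 0.06 W/m*K = 0.012 W/m*K
Step 3: Blend thermal conductivity = 0.04 + 0.012 = 0.052 W/m*K

0.052 W/m*K


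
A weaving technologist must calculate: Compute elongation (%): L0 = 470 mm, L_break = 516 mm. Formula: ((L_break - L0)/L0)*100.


Formula: Elongation (%) = ((L_break - L0) / L0) * 100
Step 1: Extension = 516 - 470 = 46 mm
Step 2: Elongation = (46 / 470) * 100
Step 3: Elongation = 0.097872 * 100 = 9.7872% ≈ 9.8%

9.8%


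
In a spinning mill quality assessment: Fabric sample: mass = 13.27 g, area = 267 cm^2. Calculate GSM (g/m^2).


Formula: GSM = mass_g / area_m2
Step 1: Convert area: 267 cm^2 = 267 / 10000 = 0.0267 m^2
Step 2: GSM = 13.27 g / 0.0267 m^2 = 497.0 g/m^2

497.0 g/m^2


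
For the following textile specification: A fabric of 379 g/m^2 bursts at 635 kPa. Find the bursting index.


Formula: Bursting Index = Bursting Strength / Fabric GSM
BI = 635 kPa / 379 g/m^2
BI = 1.675 kPa/(g/m^2)

1.675 kPa/(g/m^2)


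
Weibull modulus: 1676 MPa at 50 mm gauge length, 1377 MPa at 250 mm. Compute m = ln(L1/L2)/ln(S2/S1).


Formula: m = ln(L1/L2) / ln(S2/S1)
Step 1: ln(L1/L2) = ln(50/250) = -1.60944
Step 2: S2/S1 = 1377/1676 = 0.8216
Step 3: ln(S2/S1) = ln(0.8216) = -0.19650
Step 4: m = -1.60944 / -0.19650 = 8.19

8.19 (Weibull m)


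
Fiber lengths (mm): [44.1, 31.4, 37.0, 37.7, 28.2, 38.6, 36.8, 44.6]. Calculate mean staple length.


Formula: Mean = sum of lengths / count
Sum = 44.1 + 31.4 + 37.0 + 37.7 + 28.2 + 38.6 + 36.8 + 44.6
Sum = 298.4 mm
Mean = 298.4 / 8 = 37.30 mm

37.30 mm


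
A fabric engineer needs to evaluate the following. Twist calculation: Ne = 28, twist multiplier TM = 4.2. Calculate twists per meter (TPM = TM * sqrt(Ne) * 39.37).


Formula: TPM = TM * sqrt(Ne) * 39.37
Step 1: sqrt(Ne) = sqrt(28) = 5.2915
Step 2: TM * sqrt(Ne) = 4.2 * 5.2915 = 22.2243
Step 3: TPM = 22.2243 * 39.37 = 875 twists/m

875 twists/m


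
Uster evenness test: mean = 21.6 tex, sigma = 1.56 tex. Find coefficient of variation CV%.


Formula: CV% = (standard deviation / mean) * 100
Step 1: Ratio = 1.56 / 21.6 = 0.072222
Step 2: CV% = 0.072222 * 100 = 7.2222% ≈ 7.2%

7.2%


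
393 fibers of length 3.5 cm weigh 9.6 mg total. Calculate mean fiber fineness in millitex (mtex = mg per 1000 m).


Formula: fineness (mtex) = mass (mg) / total length (km) = (mass_mg / total_length_m) * 1000
Step 1: Convert fiber length: 3.5 cm = 0.035 m
Step 2: Total fiber length = 393 * 0.035 = 13.755 m
Step 3: Linear density = 9.6 mg / 13.755 m = 0.6979 mg/m
Step 4: fineness = 0.6979 * 1000 = 697.9 mtex

697.9 mtex


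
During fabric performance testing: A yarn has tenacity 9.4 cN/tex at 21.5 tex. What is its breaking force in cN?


Formula: Breaking force = Tenacity * Linear density
F = 9.4 cN/tex * 21.5 tex
F = 202.10 cN

202.10 cN


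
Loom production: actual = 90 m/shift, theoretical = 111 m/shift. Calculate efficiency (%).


Formula: Efficiency% = (Actual output / Theoretical output) * 100
Efficiency% = (90 / 111) * 100
Efficiency% = 0.810811 * 100 = 81.0811% ≈ 81.1%

81.1%


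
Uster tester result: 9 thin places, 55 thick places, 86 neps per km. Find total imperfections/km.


Formula: Total = thin places + thick places + neps
Total = 9 + 55 + 86
Total = 150 imperfections/km

150 imperfections/km


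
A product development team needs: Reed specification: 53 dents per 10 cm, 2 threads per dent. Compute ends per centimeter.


Formula: EPC = (dents per 10 cm * ends per dent) / 10
Step 1: Total ends per 10 cm = 53 * 2 = 106
Step 2: EPC = 106 / 10 = 10.6 ends/cm

10.6 ends/cm


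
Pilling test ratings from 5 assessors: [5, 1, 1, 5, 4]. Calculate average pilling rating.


Formula: Mean = sum / count
Sum = 5 + 1 + 1 + 5 + 4 = 16
Mean = 16 / 5 = 3.2

3.2


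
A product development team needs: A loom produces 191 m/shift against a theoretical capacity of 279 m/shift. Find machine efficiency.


Formula: Efficiency% = (Actual output / Theoretical output) * 100
Efficiency% = (191 / 279) * 100
Efficiency% = 0.684588 * 100 = 68.4588% ≈ 68.5%

68.5%


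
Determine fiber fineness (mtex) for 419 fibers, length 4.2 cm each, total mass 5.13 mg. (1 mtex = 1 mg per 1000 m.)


Formula: fineness (mtex) = mass (mg) / total length (km) = (mass_mg / total_length_m) * 1000
Step 1: Convert fiber length: 4.2 cm = 0.042 m
Step 2: Total fiber length = 419 * 0.042 = 17.598 m
Step 3: Linear density = 5.13 mg / 17.598 m = 0.2915 mg/m
Step 4: fineness = 0.2915 * 1000 = 291.5 mtex

291.5 mtex


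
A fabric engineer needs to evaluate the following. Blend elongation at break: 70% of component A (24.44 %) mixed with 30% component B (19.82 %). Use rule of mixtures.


Formula: Blend property = (fraction_A * property_A) + (fraction_B * property_B)
Step 1: Contribution A = 70/100 * 24.44 % = 17.108 %
Step 2: Contribution B = 30/100 * 19.82 % = 5.946 %
Step 3: Blend elongation at break = 17.108 + 5.946 = 23.054 %

23.054 %


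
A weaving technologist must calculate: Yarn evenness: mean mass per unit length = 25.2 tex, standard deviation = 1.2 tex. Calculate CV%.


Formula: CV% = (standard deviation / mean) * 100
Step 1: Ratio = 1.2 / 25.2 = 0.047619
Step 2: CV% = 0.047619 * 100 = 4.7619% ≈ 4.8%

4.8%


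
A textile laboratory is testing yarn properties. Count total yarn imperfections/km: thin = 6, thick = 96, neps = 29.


Formula: Total = thin places + thick places + neps
Total = 6 + 96 + 29
Total = 131 imperfections/km

131 imperfections/km


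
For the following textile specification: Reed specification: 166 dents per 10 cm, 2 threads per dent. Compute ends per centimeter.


Formula: EPC = (dents per 10 cm * ends per dent) / 10
Step 1: Total ends per 10 cm = 166 * 2 = 332
Step 2: EPC = 332 / 10 = 33.2 ends/cm

33.2 ends/cm


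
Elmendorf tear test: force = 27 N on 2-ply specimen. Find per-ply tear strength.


Formula: Per-ply strength = Total force / Number of plies
Per-ply = 27 N / 2
Per-ply = 13.5 N

13.5 N


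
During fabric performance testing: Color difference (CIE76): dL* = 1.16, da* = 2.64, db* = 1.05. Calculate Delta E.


Formula: Delta E = sqrt(dL*^2 + da*^2 + db*^2)
Step 1: dL*^2 = 1.16^2 = 1.3456
Step 2: da*^2 = 2.64^2 = 6.9696
Step 3: db*^2 = 1.05^2 = 1.1025
Step 4: Sum = 1.3456 + 6.9696 + 1.1025 = 9.4177
Step 5: Delta E = sqrt(9.4177) = 3.07

3.07 Delta E


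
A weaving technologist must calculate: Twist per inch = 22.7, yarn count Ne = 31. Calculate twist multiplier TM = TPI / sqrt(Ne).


Formula: TM = TPI / sqrt(Ne)
Step 1: sqrt(Ne) = sqrt(31) = 5.5678
Step 2: TM = 22.7 / 5.5678 = 4.08

4.08 TM


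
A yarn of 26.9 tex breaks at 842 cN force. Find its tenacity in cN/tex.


Formula: Tenacity = Breaking force / Linear density
Tenacity = 842 cN / 26.9 tex
Tenacity = 31.30 cN/tex

31.30 cN/tex


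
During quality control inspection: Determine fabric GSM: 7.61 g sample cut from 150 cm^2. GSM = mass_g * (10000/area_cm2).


Formula: GSM = mass_g / area_m2
Step 1: Convert area: 150 cm^2 = 150 / 10000 = 0.015 m^2
Step 2: GSM = 7.61 g / 0.015 m^2 = 507.3 g/m^2

507.3 g/m^2


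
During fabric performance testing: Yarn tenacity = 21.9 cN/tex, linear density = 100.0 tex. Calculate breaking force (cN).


Formula: Breaking force = Tenacity * Linear density
F = 21.9 cN/tex * 100.0 tex
F = 2190.00 cN

2190.00 cN


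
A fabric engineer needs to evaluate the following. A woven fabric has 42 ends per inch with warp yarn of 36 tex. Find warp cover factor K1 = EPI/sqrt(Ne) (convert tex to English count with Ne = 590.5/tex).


Formula: K1 = EPI / sqrt(Ne), with Ne = 590.5 / tex_warp
Step 1: Ne = 590.5 / 36 = 16.403
Step 2: sqrt(Ne) = sqrt(16.403) = 4.0501
Step 3: K1 = 42 / 4.0501 = 10.4

10.4


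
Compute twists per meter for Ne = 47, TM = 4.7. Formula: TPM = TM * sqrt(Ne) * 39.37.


Formula: TPM = TM * sqrt(Ne) * 39.37
Step 1: sqrt(Ne) = sqrt(47) = 6.8557
Step 2: TM * sqrt(Ne) = 4.7 * 6.8557 = 32.2218
Step 3: TPM = 32.2218 * 39.37 = 1269 twists/m

1269 twists/m


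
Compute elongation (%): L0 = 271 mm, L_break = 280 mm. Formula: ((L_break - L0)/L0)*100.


Formula: Elongation (%) = ((L_break - L0) / L0) * 100
Step 1: Extension = 280 - 271 = 9 mm
Step 2: Elongation = (9 / 271) * 100
Step 3: Elongation = 0.03321 * 100 = 3.321% ≈ 3.3%

3.3%


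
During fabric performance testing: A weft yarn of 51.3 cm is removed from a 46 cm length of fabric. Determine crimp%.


Formula: Crimp% = ((L_yarn - L_fabric) / L_fabric) * 100
Step 1: Extension = 51.3 - 46 = 5.3 cm
Step 2: Crimp% = (5.3 / 46) * 100
Step 3: Crimp% = 0.115217 * 100 = 11.5217% ≈ 11.5%

11.5%


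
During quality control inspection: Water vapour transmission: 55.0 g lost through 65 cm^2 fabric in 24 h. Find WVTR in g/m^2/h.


Formula: WVTR = mass_loss / (area * time)
Step 1: Convert area: 65 cm^2 = 0.0065 m^2
Step 2: WVTR = 55.0 g / (0.0065 m^2 * 24 h)
Step 3: WVTR = 55.0 / 0.156 = 352.6 g/m^2/h

352.6 g/m^2/h


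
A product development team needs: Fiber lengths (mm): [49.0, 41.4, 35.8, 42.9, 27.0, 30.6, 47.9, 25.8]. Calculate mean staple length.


Formula: Mean = sum of lengths / count
Sum = 49.0 + 41.4 + 35.8 + 42.9 + 27.0 + 30.6 + 47.9 + 25.8
Sum = 300.4 mm
Mean = 300.4 / 8 = 37.55 mm

37.55 mm


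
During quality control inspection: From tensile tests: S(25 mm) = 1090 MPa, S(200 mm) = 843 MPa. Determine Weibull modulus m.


Formula: m = ln(L1/L2) / ln(S2/S1)
Step 1: ln(L1/L2) = ln(25/200) = -2.07944
Step 2: S2/S1 = 843/1090 = 0.77339
Step 3: ln(S2/S1) = ln(0.77339) = -0.25697
Step 4: m = -2.07944 / -0.25697 = 8.09

8.09 (Weibull m)


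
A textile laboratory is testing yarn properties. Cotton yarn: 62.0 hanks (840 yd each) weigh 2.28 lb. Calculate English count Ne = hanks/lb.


Formula: Ne = hanks / mass_lb
Substituting: Ne = 62.0 / 2.28
Ne = 27.2

27.2 Ne


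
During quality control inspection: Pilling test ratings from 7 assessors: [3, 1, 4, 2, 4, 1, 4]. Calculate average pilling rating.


Formula: Mean = sum / count
Sum = 3 + 1 + 4 + 2 + 4 + 1 + 4 = 19
Mean = 19 / 7 = 2.7

2.7


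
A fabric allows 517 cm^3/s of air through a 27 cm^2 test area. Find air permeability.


Formula: Air Permeability = Airflow / Test Area
AP = 517 cm^3/s / 27 cm^2
AP = 19.1 cm^3/s/cm^2

19.1 cm^3/s/cm^2


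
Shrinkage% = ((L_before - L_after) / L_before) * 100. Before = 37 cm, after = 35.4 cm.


Formula: Shrinkage% = ((L_before - L_after) / L_before) * 100
Step 1: Shrinkage = 37 - 35.4 = 1.6 cm
Step 2: Shrinkage% = (1.6 / 37) * 100
Step 3: Shrinkage% = 0.043243 * 100 = 4.3243% ≈ 4.3%

4.3%


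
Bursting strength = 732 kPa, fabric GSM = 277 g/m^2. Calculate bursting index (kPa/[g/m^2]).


Formula: Bursting Index = Bursting Strength / Fabric GSM
BI = 732 kPa / 277 g/m^2
BI = 2.643 kPa/(g/m^2)

2.643 kPa/(g/m^2)


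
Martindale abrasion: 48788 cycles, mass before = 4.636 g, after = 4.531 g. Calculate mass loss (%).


Formula: Mass loss% = ((m_before - m_after) / m_before) * 100
Step 1: Mass loss = 4.636 - 4.531 = 0.105 g
Step 2: Ratio = 0.105 / 4.636 = 0.0226488
Step 3: Mass loss% = 0.0226488 * 100 = 2.26488% ≈ 2.26%

2.26%


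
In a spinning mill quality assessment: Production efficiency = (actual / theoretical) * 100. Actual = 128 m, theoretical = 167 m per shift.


Formula: Efficiency% = (Actual output / Theoretical output) * 100
Efficiency% = (128 / 167) * 100
Efficiency% = 0.766467 * 100 = 76.6467% ≈ 76.6%

76.6%


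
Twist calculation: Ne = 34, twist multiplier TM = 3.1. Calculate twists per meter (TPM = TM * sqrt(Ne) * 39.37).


Formula: TPM = TM * sqrt(Ne) * 39.37
Step 1: sqrt(Ne) = sqrt(34) = 5.831
Step 2: TM * sqrt(Ne) = 3.1 * 5.831 = 18.0761
Step 3: TPM = 18.0761 * 39.37 = 712 twists/m

712 twists/m


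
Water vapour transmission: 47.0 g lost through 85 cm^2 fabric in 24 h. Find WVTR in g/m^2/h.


Formula: WVTR = mass_loss / (area * time)
Step 1: Convert area: 85 cm^2 = 0.0085 m^2
Step 2: WVTR = 47.0 g / (0.0085 m^2 * 24 h)
Step 3: WVTR = 47.0 / 0.204 = 230.4 g/m^2/h

230.4 g/m^2/h


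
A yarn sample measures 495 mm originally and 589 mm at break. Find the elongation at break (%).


Formula: Elongation (%) = ((L_break - L0) / L0) * 100
Step 1: Extension = 589 - 495 = 94 mm
Step 2: Elongation = (94 / 495) * 100
Step 3: Elongation = 0.189899 * 100 = 18.9899% ≈ 19.0%

19.0%


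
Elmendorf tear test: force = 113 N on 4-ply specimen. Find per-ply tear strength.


Formula: Per-ply strength = Total force / Number of plies
Per-ply = 113 N / 4
Per-ply = 28.25 N

28.25 N


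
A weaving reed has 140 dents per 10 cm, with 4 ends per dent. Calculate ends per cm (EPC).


Formula: EPC = (dents per 10 cm * ends per dent) / 10
Step 1: Total ends per 10 cm = 140 * 4 = 560
Step 2: EPC = 560 / 10 = 56.0 ends/cm

56.0 ends/cm


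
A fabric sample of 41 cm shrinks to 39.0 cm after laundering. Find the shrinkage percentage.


Formula: Shrinkage% = ((L_before - L_after) / L_before) * 100
Step 1: Shrinkage = 41 - 39.0 = 2.0 cm
Step 2: Shrinkage% = (2.0 / 41) * 100
Step 3: Shrinkage% = 0.04878 * 100 = 4.878% ≈ 4.9%

4.9%


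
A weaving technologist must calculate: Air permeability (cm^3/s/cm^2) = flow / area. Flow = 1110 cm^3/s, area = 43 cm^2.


Formula: Air Permeability = Airflow / Test Area
AP = 1110 cm^3/s / 43 cm^2
AP = 25.8 cm^3/s/cm^2

25.8 cm^3/s/cm^2


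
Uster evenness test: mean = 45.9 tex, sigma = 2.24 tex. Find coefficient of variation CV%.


Formula: CV% = (standard deviation / mean) * 100
Step 1: Ratio = 2.24 / 45.9 = 0.048802
Step 2: CV% = 0.048802 * 100 = 4.8802% ≈ 4.9%

4.9%


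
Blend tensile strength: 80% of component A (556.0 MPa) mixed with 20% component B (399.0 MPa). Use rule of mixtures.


Formula: Blend property = (fraction_A * property_A) + (fraction_B * property_B)
Step 1: Contribution A = 80/100 * 556.0 MPa = 444.8 MPa
Step 2: Contribution B = 20/100 * 399.0 MPa = 79.8 MPa
Step 3: Blend tensile strength = 444.8 + 79.8 = 524.6 MPa

524.6 MPa


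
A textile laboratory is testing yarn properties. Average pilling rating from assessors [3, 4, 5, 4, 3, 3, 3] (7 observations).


Formula: Mean = sum / count
Sum = 3 + 4 + 5 + 4 + 3 + 3 + 3 = 25
Mean = 25 / 7 = 3.6

3.6


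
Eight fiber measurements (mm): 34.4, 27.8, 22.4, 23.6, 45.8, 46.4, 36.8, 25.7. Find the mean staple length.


Formula: Mean = sum of lengths / count
Sum = 34.4 + 27.8 + 22.4 + 23.6 + 45.8 + 46.4 + 36.8 + 25.7
Sum = 262.9 mm
Mean = 262.9 / 8 = 32.86 mm

32.86 mm


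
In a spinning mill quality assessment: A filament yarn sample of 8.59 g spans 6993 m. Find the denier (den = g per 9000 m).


Formula: den = (mass_g / length_m) * 9000
Substituting: den = (8.59 / 6993) * 9000
Intermediate: 8.59 / 6993 = 0.00122837 g/m
den = 0.00122837 * 9000 = 11.1 denier

11.1 denier


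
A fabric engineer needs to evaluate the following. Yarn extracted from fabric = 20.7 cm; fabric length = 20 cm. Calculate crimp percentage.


Formula: Crimp% = ((L_yarn - L_fabric) / L_fabric) * 100
Step 1: Extension = 20.7 - 20 = 0.7 cm
Step 2: Crimp% = (0.7 / 20) * 100
Step 3: Crimp% = 0.035 * 100 = 3.5%

3.5%


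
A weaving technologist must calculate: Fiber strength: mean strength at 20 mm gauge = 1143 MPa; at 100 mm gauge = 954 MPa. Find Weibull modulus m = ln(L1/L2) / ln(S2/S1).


Formula: m = ln(L1/L2) / ln(S2/S1)
Step 1: ln(L1/L2) = ln(20/100) = -1.60944
Step 2: S2/S1 = 954/1143 = 0.83465
Step 3: ln(S2/S1) = ln(0.83465) = -0.18074
Step 4: m = -1.60944 / -0.18074 = 8.90

8.90 (Weibull m)


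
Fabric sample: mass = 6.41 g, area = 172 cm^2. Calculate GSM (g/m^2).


Formula: GSM = mass_g / area_m2
Step 1: Convert area: 172 cm^2 = 172 / 10000 = 0.0172 m^2
Step 2: GSM = 6.41 g / 0.0172 m^2 = 372.7 g/m^2

372.7 g/m^2


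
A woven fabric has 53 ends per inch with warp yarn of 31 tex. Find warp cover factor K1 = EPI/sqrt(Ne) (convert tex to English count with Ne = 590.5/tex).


Formula: K1 = EPI / sqrt(Ne), with Ne = 590.5 / tex_warp
Step 1: Ne = 590.5 / 31 = 19.048
Step 2: sqrt(Ne) = sqrt(19.048) = 4.3644
Step 3: K1 = 53 / 4.3644 = 12.1

12.1


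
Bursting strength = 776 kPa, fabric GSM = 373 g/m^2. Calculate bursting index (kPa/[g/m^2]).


Formula: Bursting Index = Bursting Strength / Fabric GSM
BI = 776 kPa / 373 g/m^2
BI = 2.080 kPa/(g/m^2)

2.080 kPa/(g/m^2)


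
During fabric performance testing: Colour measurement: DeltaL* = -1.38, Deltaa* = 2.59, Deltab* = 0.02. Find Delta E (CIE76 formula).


Formula: Delta E = sqrt(dL*^2 + da*^2 + db*^2)
Step 1: dL*^2 = (-1.38)^2 = 1.9044
Step 2: da*^2 = 2.59^2 = 6.7081
Step 3: db*^2 = 0.02^2 = 0.0004
Step 4: Sum = 1.9044 + 6.7081 + 0.0004 = 8.6129
Step 5: Delta E = sqrt(8.6129) = 2.93

2.93 Delta E


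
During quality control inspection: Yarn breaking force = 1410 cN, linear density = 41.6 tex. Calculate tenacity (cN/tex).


Formula: Tenacity = Breaking force / Linear density
Tenacity = 1410 cN / 41.6 tex
Tenacity = 33.89 cN/tex

33.89 cN/tex


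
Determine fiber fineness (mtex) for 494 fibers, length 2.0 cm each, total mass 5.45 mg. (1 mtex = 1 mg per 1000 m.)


Formula: fineness (mtex) = mass (mg) / total length (km) = (mass_mg / total_length_m) * 1000
Step 1: Convert fiber length: 2.0 cm = 0.02 m
Step 2: Total fiber length = 494 * 0.02 = 9.88 m
Step 3: Linear density = 5.45 mg / 9.88 m = 0.5516 mg/m
Step 4: fineness = 0.5516 * 1000 = 551.6 mtex

551.6 mtex


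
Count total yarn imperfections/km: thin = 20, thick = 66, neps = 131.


Formula: Total = thin places + thick places + neps
Total = 20 + 66 + 131
Total = 217 imperfections/km

217 imperfections/km


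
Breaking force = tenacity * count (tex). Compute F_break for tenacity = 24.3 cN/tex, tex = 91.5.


Formula: Breaking force = Tenacity * Linear density
F = 24.3 cN/tex * 91.5 tex
F = 2223.45 cN

2223.45 cN


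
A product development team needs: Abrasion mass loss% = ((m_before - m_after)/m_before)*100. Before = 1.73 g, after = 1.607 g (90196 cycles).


Formula: Mass loss% = ((m_before - m_after) / m_before) * 100
Step 1: Mass loss = 1.73 - 1.607 = 0.123 g
Step 2: Ratio = 0.123 / 1.73 = 0.0710983
Step 3: Mass loss% = 0.0710983 * 100 = 7.10983% ≈ 7.11%

7.11%


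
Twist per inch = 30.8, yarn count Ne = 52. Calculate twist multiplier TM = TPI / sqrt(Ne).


Formula: TM = TPI / sqrt(Ne)
Step 1: sqrt(Ne) = sqrt(52) = 7.2111
Step 2: TM = 30.8 / 7.2111 = 4.27

4.27 TM


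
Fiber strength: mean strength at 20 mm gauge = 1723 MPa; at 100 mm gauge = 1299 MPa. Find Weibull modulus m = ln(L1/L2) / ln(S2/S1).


Formula: m = ln(L1/L2) / ln(S2/S1)
Step 1: ln(L1/L2) = ln(20/100) = -1.60944
Step 2: S2/S1 = 1299/1723 = 0.75392
Step 3: ln(S2/S1) = ln(0.75392) = -0.28247
Step 4: m = -1.60944 / -0.28247 = 5.70

5.70 (Weibull m)


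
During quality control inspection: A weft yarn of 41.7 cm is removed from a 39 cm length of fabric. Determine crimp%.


Formula: Crimp% = ((L_yarn - L_fabric) / L_fabric) * 100
Step 1: Extension = 41.7 - 39 = 2.7 cm
Step 2: Crimp% = (2.7 / 39) * 100
Step 3: Crimp% = 0.069231 * 100 = 6.9231% ≈ 6.9%

6.9%


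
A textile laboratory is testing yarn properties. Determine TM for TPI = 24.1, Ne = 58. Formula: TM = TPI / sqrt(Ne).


Formula: TM = TPI / sqrt(Ne)
Step 1: sqrt(Ne) = sqrt(58) = 7.6158
Step 2: TM = 24.1 / 7.6158 = 3.16

3.16 TM
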